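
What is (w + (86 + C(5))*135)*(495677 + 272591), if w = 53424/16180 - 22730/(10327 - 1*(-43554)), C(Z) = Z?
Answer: 2057519117010471748/217948645 ≈ 9.4404e+9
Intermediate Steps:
w = 627691786/217948645 (w = 53424*(1/16180) - 22730/(10327 + 43554) = 13356/4045 - 22730/53881 = 627691786/217948645 ≈ 2.8800)
(w + (86 + C(5))*135)*(495677 + 272591) = (627691786/217948645 + (86 + 5)*135)*(495677 + 272591) = (627691786/217948645 + 91*135)*768268 = (627691786/217948645 + 12285)*768268 = (2678126795611/217948645)*768268 = 2057519117010471748/217948645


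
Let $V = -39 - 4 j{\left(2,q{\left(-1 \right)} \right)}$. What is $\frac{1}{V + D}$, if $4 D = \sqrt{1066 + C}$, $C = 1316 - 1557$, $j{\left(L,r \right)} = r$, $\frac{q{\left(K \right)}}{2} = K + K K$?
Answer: $- \frac{208}{7837} - \frac{20 \sqrt{33}}{23511} \approx -0.031427$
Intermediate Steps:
$q{\left(K \right)} = 2 K + 2 K^{2}$ ($q{\left(K \right)} = 2 \left(K + K K\right) = 2 \left(K + K^{2}\right) = 2 K + 2 K^{2}$)
$C = -241$
$D = \frac{5 \sqrt{33}}{4}$ ($D = \frac{\sqrt{1066 - 241}}{4} = \frac{\sqrt{825}}{4} = \frac{5 \sqrt{33}}{4} \approx 7.1807$)
$V = -39$ ($V = -39 - 4 \cdot 2 \left(-1\right) \left(1 - 1\right) = -39 - 4 \cdot 2 \left(-1\right) 0 = -39 - 0 = -39 + 0 = -39$)
$\frac{1}{V + D} = \frac{1}{-39 + \frac{5 \sqrt{33}}{4}}$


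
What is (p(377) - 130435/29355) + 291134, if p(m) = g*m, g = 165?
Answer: 109180378/309 ≈ 3.5333e+5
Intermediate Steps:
p(m) = 165*m
(p(377) - 130435/29355) + 291134 = (165*377 - 130435/29355) + 291134 = (62205 - 130435*1/29355) + 291134 = (62205 - 1373/309) + 291134 = 19219972/309 + 291134 = 109180378/309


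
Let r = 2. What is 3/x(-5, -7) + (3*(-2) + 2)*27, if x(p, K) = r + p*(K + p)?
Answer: -6693/62 ≈ -107.95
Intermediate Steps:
x(p, K) = 2 + p*(K + p)
3/x(-5, -7) + (3*(-2) + 2)*27 = 3/(2 + (-5)² - 7*(-5)) + (3*(-2) + 2)*27 = 3/(2 + 25 + 35) + (-6 + 2)*27 = 3/62 - 4*27 = 3*(1/62) - 108 = 3/62 - 108 = -6693/62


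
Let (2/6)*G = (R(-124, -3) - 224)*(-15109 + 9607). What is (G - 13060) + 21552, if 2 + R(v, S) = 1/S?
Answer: 3744350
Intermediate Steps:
R(v, S) = -2 + 1/S
G = 3735858 (G = 3*(((-2 + 1/(-3)) - 224)*(-15109 + 9607)) = 3*(((-2 - ⅓) - 224)*(-5502)) = 3*((-7/3 - 224)*(-5502)) = 3*(-679/3*(-5502)) = 3*1245286 = 3735858)
(G - 13060) + 21552 = (3735858 - 13060) + 21552 = 3722798 + 21552 = 3744350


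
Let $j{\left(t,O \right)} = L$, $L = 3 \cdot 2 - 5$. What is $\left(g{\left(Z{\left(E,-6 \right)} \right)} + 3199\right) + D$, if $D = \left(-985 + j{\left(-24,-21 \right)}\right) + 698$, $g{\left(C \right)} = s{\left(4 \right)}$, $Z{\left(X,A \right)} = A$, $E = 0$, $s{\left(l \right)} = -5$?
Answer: $2908$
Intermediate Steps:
$g{\left(C \right)} = -5$
$L = 1$ ($L = 6 - 5 = 1$)
$j{\left(t,O \right)} = 1$
$D = -286$ ($D = \left(-985 + 1\right) + 698 = -984 + 698 = -286$)
$\left(g{\left(Z{\left(E,-6 \right)} \right)} + 3199\right) + D = \left(-5 + 3199\right) - 286 = 3194 - 286 = 2908$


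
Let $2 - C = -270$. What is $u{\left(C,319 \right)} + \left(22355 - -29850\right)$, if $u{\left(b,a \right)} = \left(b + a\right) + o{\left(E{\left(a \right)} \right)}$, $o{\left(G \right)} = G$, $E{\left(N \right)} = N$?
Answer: $53115$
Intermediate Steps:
$C = 272$ ($C = 2 - -270 = 2 + 270 = 272$)
$u{\left(b,a \right)} = b + 2 a$ ($u{\left(b,a \right)} = \left(b + a\right) + a = \left(a + b\right) + a = b + 2 a$)
$u{\left(C,319 \right)} + \left(22355 - -29850\right) = \left(272 + 2 \cdot 319\right) + \left(22355 - -29850\right) = \left(272 + 638\right) + \left(22355 + 29850\right) = 910 + 52205 = 53115$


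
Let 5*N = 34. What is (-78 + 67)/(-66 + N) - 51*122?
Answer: -1841657/296 ≈ -6221.8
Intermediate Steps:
N = 34/5 (N = (⅕)*34 = 34/5 ≈ 6.8000)
(-78 + 67)/(-66 + N) - 51*122 = (-78 + 67)/(-66 + 34/5) - 51*122 = -11/(-296/5) - 6222 = -11*(-5/296) - 6222 = 55/296 - 6222 = -1841657/296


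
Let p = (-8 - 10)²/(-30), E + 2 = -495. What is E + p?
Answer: -2539/5 ≈ -507.80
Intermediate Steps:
E = -497 (E = -2 - 495 = -497)
p = -54/5 (p = (-18)²*(-1/30) = 324*(-1/30) = -54/5 ≈ -10.800)
E + p = -497 - 54/5 = -2539/5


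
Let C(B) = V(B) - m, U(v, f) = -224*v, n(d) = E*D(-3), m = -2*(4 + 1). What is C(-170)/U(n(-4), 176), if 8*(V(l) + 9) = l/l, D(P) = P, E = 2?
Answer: 3/3584 ≈ 0.00083705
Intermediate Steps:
V(l) = -71/8 (V(l) = -9 + (l/l)/8 = -9 + (1/8)*1 = -9 + 1/8 = -71/8)
m = -10 (m = -2*5 = -10)
n(d) = -6 (n(d) = 2*(-3) = -6)
C(B) = 9/8 (C(B) = -71/8 - 1*(-10) = -71/8 + 10 = 9/8)
C(-170)/U(n(-4), 176) = 9/(8*((-224*(-6)))) = (9/8)/1344 = (9/8)*(1/1344) = 3/3584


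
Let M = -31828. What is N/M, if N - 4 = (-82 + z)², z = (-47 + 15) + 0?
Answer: -3250/7957 ≈ -0.40845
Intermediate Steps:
z = -32 (z = -32 + 0 = -32)
N = 13000 (N = 4 + (-82 - 32)² = 4 + (-114)² = 4 + 12996 = 13000)
N/M = 13000/(-31828) = 13000*(-1/31828) = -3250/7957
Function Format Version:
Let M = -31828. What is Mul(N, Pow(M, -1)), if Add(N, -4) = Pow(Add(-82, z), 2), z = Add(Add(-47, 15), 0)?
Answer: Rational(-3250, 7957) ≈ -0.40845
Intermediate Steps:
z = -32 (z = Add(-32, 0) = -32)
N = 13000 (N = Add(4, Pow(Add(-82, -32), 2)) = Add(4, Pow(-114, 2)) = Add(4, 12996) = 13000)
Mul(N, Pow(M, -1)) = Mul(13000, Pow(-31828, -1)) = Mul(13000, Rational(-1, 31828)) = Rational(-3250, 7957)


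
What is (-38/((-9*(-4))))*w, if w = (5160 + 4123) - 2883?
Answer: -60800/9 ≈ -6755.6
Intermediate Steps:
w = 6400 (w = 9283 - 2883 = 6400)
(-38/((-9*(-4))))*w = -38/((-9*(-4)))*6400 = -38/36*6400 = -38*1/36*6400 = -19/18*6400 = -60800/9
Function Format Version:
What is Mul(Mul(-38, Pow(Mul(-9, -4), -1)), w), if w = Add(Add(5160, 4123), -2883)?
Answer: Rational(-60800, 9) ≈ -6755.6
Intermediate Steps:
w = 6400 (w = Add(9283, -2883) = 6400)
Mul(Mul(-38, Pow(Mul(-9, -4), -1)), w) = Mul(Mul(-38, Pow(Mul(-9, -4), -1)), 6400) = Mul(Mul(-38, Pow(36, -1)), 6400) = Mul(Mul(-38, Rational(1, 36)), 6400) = Mul(Rational(-19, 18), 6400) = Rational(-60800, 9)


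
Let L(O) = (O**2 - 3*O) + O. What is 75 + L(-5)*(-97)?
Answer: -3320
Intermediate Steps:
L(O) = O**2 - 2*O
75 + L(-5)*(-97) = 75 - 5*(-2 - 5)*(-97) = 75 - 5*(-7)*(-97) = 75 + 35*(-97) = 75 - 3395 = -3320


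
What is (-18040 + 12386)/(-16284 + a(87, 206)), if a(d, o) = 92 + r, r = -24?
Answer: 2827/8108 ≈ 0.34867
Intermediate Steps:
a(d, o) = 68 (a(d, o) = 92 - 24 = 68)
(-18040 + 12386)/(-16284 + a(87, 206)) = (-18040 + 12386)/(-16284 + 68) = -5654/(-16216) = -5654*(-1/16216) = 2827/8108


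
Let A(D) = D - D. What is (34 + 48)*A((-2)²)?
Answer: 0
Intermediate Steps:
A(D) = 0
(34 + 48)*A((-2)²) = (34 + 48)*0 = 82*0 = 0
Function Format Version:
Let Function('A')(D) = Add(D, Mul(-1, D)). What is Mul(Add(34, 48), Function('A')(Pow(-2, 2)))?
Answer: 0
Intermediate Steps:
Function('A')(D) = 0
Mul(Add(34, 48), Function('A')(Pow(-2, 2))) = Mul(Add(34, 48), 0) = Mul(82, 0) = 0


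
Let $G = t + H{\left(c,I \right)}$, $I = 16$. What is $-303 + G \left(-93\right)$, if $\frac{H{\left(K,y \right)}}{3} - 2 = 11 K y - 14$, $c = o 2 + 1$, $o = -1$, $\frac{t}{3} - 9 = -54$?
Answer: $64704$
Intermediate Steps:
$t = -135$ ($t = 27 + 3 \left(-54\right) = 27 - 162 = -135$)
$c = -1$ ($c = \left(-1\right) 2 + 1 = -2 + 1 = -1$)
$H{\left(K,y \right)} = -36 + 33 K y$ ($H{\left(K,y \right)} = 6 + 3 \left(11 K y - 14\right) = 6 + 3 \left(-14 + 11 K y\right) = 6 + \left(-42 + 33 K y\right) = -36 + 33 K y$)
$G = -699$ ($G = -135 + \left(-36 + 33 \left(-1\right) 16\right) = -135 - 564 = -699$)
$-303 + G \left(-93\right) = -303 - -65007 = -303 + 65007 = 64704$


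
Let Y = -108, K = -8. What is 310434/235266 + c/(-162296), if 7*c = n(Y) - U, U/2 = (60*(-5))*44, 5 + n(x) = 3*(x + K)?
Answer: 8251128613/6363788456 ≈ 1.2966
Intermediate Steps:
n(x) = -29 + 3*x (n(x) = -5 + 3*(x - 8) = -5 + 3*(-8 + x) = -5 + (-24 + 3*x) = -29 + 3*x)
U = -26400 (U = 2*((60*(-5))*44) = 2*(-300*44) = 2*(-13200) = -26400)
c = 3721 (c = ((-29 + 3*(-108)) - 1*(-26400))/7 = ((-29 - 324) + 26400)/7 = (-353 + 26400)/7 = (1/7)*26047 = 3721)
310434/235266 + c/(-162296) = 310434/235266 + 3721/(-162296) = 310434*(1/235266) + 3721*(-1/162296) = 51739/39211 - 3721/162296 = 8251128613/6363788456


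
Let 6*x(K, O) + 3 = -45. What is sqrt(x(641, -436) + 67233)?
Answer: 5*sqrt(2689) ≈ 259.28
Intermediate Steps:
x(K, O) = -8 (x(K, O) = -1/2 + (1/6)*(-45) = -1/2 - 15/2 = -8)
sqrt(x(641, -436) + 67233) = sqrt(-8 + 67233) = sqrt(67225) = 5*sqrt(2689)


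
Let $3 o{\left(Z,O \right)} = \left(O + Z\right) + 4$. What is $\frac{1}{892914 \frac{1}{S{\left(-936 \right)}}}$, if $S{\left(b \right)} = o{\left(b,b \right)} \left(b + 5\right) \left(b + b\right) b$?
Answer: $\frac{169291729152}{148819} \approx 1.1376 \cdot 10^{6}$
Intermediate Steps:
$o{\left(Z,O \right)} = \frac{4}{3} + \frac{O}{3} + \frac{Z}{3}$ ($o{\left(Z,O \right)} = \frac{\left(O + Z\right) + 4}{3} = \frac{4 + O + Z}{3} = \frac{4}{3} + \frac{O}{3} + \frac{Z}{3}$)
$S{\left(b \right)} = 2 b^{2} \left(5 + b\right) \left(\frac{4}{3} + \frac{2 b}{3}\right)$ ($S{\left(b \right)} = \left(\frac{4}{3} + \frac{b}{3} + \frac{b}{3}\right) \left(b + 5\right) \left(b + b\right) b = \left(\frac{4}{3} + \frac{2 b}{3}\right) \left(5 + b\right) 2 b b = \left(\frac{4}{3} + \frac{2 b}{3}\right) 2 b \left(5 + b\right) b = 2 b \left(5 + b\right) \left(\frac{4}{3} + \frac{2 b}{3}\right) b = 2 b^{2} \left(5 + b\right) \left(\frac{4}{3} + \frac{2 b}{3}\right)$)
$\frac{1}{892914 \frac{1}{S{\left(-936 \right)}}} = \frac{1}{892914 \frac{1}{\frac{4}{3} \left(-936\right)^{2} \left(2 - 936\right) \left(5 - 936\right)}} = \frac{1}{892914 \frac{1}{\frac{4}{3} \cdot 876096 \left(-934\right) \left(-931\right)}} = \frac{1}{892914 \cdot \frac{1}{1015750374912}} = \frac{1}{\frac{148819}{169291729152}} = \frac{169291729152}{148819}$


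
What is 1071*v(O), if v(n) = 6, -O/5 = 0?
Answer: 6426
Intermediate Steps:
O = 0 (O = -5*0 = 0)
1071*v(O) = 1071*6 = 6426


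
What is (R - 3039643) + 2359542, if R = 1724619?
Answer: 1044518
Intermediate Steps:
(R - 3039643) + 2359542 = (1724619 - 3039643) + 2359542 = -1315024 + 2359542 = 1044518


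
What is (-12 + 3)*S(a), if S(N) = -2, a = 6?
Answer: 18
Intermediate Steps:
(-12 + 3)*S(a) = (-12 + 3)*(-2) = -9*(-2) = 18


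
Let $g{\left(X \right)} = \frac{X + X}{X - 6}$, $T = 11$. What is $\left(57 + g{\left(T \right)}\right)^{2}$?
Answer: $\frac{94249}{25} \approx 3770.0$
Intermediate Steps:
$g{\left(X \right)} = \frac{2 X}{-6 + X}$
$\left(57 + g{\left(T \right)}\right)^{2} = \left(57 + 2 \cdot 11 \frac{1}{-6 + 11}\right)^{2} = \left(57 + 2 \cdot 11 \cdot \frac{1}{5}\right)^{2} = \left(57 + \frac{22}{5}\right)^{2} = \left(\frac{307}{5}\right)^{2} = \frac{94249}{25}$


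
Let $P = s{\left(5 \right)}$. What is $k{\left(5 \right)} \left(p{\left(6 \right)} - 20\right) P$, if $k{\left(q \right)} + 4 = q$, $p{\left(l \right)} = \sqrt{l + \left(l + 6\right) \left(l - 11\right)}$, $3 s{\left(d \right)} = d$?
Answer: $- \frac{100}{3} + 5 i \sqrt{6} \approx -33.333 + 12.247 i$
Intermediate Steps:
$s{\left(d \right)} = \frac{d}{3}$
$P = \frac{5}{3}$ ($P = \frac{1}{3} \cdot 5 = \frac{5}{3} \approx 1.6667$)
$p{\left(l \right)} = \sqrt{l + \left(-11 + l\right) \left(6 + l\right)}$ ($p{\left(l \right)} = \sqrt{l + \left(6 + l\right) \left(l - 11\right)} = \sqrt{l + \left(6 + l\right) \left(-11 + l\right)} = \sqrt{l + \left(-11 + l\right) \left(6 + l\right)}$)
$k{\left(q \right)} = -4 + q$
$k{\left(5 \right)} \left(p{\left(6 \right)} - 20\right) P = \left(-4 + 5\right) \left(\sqrt{-66 + 6^{2} - 24} - 20\right) \frac{5}{3} = 1 \left(\sqrt{-66 + 36 - 24} - 20\right) \frac{5}{3} = 1 \left(\sqrt{-54} - 20\right) \frac{5}{3} = 1 \left(3 i \sqrt{6} - 20\right) \frac{5}{3} = 1 \left(-20 + 3 i \sqrt{6}\right) \frac{5}{3} = \left(-20 + 3 i \sqrt{6}\right) \frac{5}{3} = - \frac{100}{3} + 5 i \sqrt{6}$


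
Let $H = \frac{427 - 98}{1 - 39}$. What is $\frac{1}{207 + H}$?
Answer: $\frac{38}{7537} \approx 0.0050418$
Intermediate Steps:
$H = - \frac{329}{38}$ ($H = \frac{329}{1 + \left(-243 + 204\right)} = \frac{329}{1 - 39} = \frac{329}{-38} = 329 \left(- \frac{1}{38}\right) = - \frac{329}{38} \approx -8.6579$)
$\frac{1}{207 + H} = \frac{1}{207 - \frac{329}{38}} = \frac{1}{\frac{7537}{38}} = \frac{38}{7537}$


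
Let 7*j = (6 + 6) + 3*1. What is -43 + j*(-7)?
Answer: -58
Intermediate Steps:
j = 15/7 (j = ((6 + 6) + 3*1)/7 = (12 + 3)/7 = (⅐)*15 = 15/7 ≈ 2.1429)
-43 + j*(-7) = -43 + (15/7)*(-7) = -43 - 15 = -58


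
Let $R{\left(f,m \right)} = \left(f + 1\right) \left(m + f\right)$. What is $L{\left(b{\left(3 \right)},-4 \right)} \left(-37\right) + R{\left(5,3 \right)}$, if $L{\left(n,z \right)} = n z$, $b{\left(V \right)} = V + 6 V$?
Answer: $3156$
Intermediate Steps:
$b{\left(V \right)} = 7 V$
$R{\left(f,m \right)} = \left(1 + f\right) \left(f + m\right)$
$L{\left(b{\left(3 \right)},-4 \right)} \left(-37\right) + R{\left(5,3 \right)} = 7 \cdot 3 \left(-4\right) \left(-37\right) + \left(5 + 3 + 5^{2} + 5 \cdot 3\right) = 21 \left(-4\right) \left(-37\right) + \left(5 + 3 + 25 + 15\right) = \left(-84\right) \left(-37\right) + 48 = 3108 + 48 = 3156$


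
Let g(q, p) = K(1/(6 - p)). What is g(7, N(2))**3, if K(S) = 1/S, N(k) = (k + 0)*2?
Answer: 8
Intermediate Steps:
N(k) = 2*k (N(k) = k*2 = 2*k)
g(q, p) = 6 - p (g(q, p) = 1/(1/(6 - p)) = 6 - p)
g(7, N(2))**3 = (6 - 2*2)**3 = (6 - 1*4)**3 = (6 - 4)**3 = 2**3 = 8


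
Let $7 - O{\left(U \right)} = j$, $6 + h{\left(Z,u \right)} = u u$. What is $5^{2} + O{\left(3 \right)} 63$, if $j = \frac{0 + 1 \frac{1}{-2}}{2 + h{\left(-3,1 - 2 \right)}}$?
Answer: $\frac{911}{2} \approx 455.5$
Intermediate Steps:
$h{\left(Z,u \right)} = -6 + u^{2}$ ($h{\left(Z,u \right)} = -6 + u u = -6 + u^{2}$)
$j = \frac{1}{6}$ ($j = \frac{0 + 1 \frac{1}{-2}}{2 - \left(6 - \left(1 - 2\right)^{2}\right)} = \frac{0 + 1 \left(- \frac{1}{2}\right)}{2 - \left(6 - \left(-1\right)^{2}\right)} = \frac{0 - \frac{1}{2}}{2 + \left(-6 + 1\right)} = - \frac{1}{2 \left(2 - 5\right)} = - \frac{1}{2 \left(-3\right)} = \left(- \frac{1}{2}\right) \left(- \frac{1}{3}\right) = \frac{1}{6} \approx 0.16667$)
$O{\left(U \right)} = \frac{41}{6}$ ($O{\left(U \right)} = 7 - \frac{1}{6} = \frac{41}{6}$)
$5^{2} + O{\left(3 \right)} 63 = 5^{2} + \frac{41}{6} \cdot 63 = 25 + \frac{861}{2} = \frac{911}{2}$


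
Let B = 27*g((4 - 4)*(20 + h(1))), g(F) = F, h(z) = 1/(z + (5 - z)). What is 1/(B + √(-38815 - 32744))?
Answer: -I*√7951/23853 ≈ -0.0037382*I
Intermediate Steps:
h(z) = ⅕ (h(z) = 1/5 = ⅕)
B = 0 (B = 27*((4 - 4)*(20 + ⅕)) = 27*(0*(101/5)) = 27*0 = 0)
1/(B + √(-38815 - 32744)) = 1/(0 + √(-38815 - 32744)) = 1/(0 + √(-71559)) = 1/(0 + 3*I*√7951) = 1/(3*I*√7951) = -I*√7951/23853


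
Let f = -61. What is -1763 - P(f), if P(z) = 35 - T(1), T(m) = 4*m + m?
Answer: -1793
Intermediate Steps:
T(m) = 5*m
P(z) = 30 (P(z) = 35 - 5 = 30)
-1763 - P(f) = -1763 - 1*30 = -1763 - 30 = -1793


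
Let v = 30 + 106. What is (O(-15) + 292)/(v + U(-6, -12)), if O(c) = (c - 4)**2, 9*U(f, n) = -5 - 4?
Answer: 653/135 ≈ 4.8370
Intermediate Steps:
U(f, n) = -1 (U(f, n) = (-5 - 4)/9 = (1/9)*(-9) = -1)
v = 136
O(c) = (-4 + c)**2
(O(-15) + 292)/(v + U(-6, -12)) = ((-4 - 15)**2 + 292)/(136 - 1) = ((-19)**2 + 292)/135 = (361 + 292)*(1/135) = 653*(1/135) = 653/135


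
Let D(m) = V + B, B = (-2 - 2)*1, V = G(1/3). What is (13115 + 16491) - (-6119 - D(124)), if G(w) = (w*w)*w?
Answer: 964468/27 ≈ 35721.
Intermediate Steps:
G(w) = w³ (G(w) = w²*w = w³)
V = 1/27 (V = (1/3)³ = (⅓)³ = 1/27 ≈ 0.037037)
B = -4 (B = -4*1 = -4)
D(m) = -107/27 (D(m) = 1/27 - 4 = -107/27)
(13115 + 16491) - (-6119 - D(124)) = (13115 + 16491) - (-6119 - 1*(-107/27)) = 29606 - (-6119 + 107/27) = 29606 - 1*(-165106/27) = 29606 + 165106/27 = 964468/27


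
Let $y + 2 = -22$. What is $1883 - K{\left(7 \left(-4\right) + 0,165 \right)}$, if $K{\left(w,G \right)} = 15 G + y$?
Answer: $-568$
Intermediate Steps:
$y = -24$ ($y = -2 - 22 = -24$)
$K{\left(w,G \right)} = -24 + 15 G$ ($K{\left(w,G \right)} = 15 G - 24 = -24 + 15 G$)
$1883 - K{\left(7 \left(-4\right) + 0,165 \right)} = 1883 - \left(-24 + 15 \cdot 165\right) = 1883 - \left(-24 + 2475\right) = 1883 - 2451 = -568$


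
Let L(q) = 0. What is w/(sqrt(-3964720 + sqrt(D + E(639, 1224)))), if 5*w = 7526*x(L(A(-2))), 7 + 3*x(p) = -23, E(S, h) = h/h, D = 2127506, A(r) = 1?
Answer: 15052*I/sqrt(3964720 - sqrt(2127507)) ≈ 7.5608*I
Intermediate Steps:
E(S, h) = 1
x(p) = -10 (x(p) = -7/3 + (1/3)*(-23) = -7/3 - 23/3 = -10)
w = -15052 (w = (7526*(-10))/5 = (1/5)*(-75260) = -15052)
w/(sqrt(-3964720 + sqrt(D + E(639, 1224)))) = -15052/sqrt(-3964720 + sqrt(2127506 + 1)) = -15052/sqrt(-3964720 + sqrt(2127507))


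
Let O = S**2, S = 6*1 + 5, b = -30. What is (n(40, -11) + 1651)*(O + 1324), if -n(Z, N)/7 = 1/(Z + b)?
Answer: 4769367/2 ≈ 2.3847e+6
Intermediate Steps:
S = 11 (S = 6 + 5 = 11)
n(Z, N) = -7/(-30 + Z) (n(Z, N) = -7/(Z - 30) = -7/(-30 + Z))
O = 121 (O = 11**2 = 121)
(n(40, -11) + 1651)*(O + 1324) = (-7/(-30 + 40) + 1651)*(121 + 1324) = (-7/10 + 1651)*1445 = (16503/10)*1445 = 4769367/2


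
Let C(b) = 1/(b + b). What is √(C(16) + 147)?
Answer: √9410/8 ≈ 12.126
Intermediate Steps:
C(b) = 1/(2*b)
√(C(16) + 147) = √((½)/16 + 147) = √((½)*(1/16) + 147) = √(1/32 + 147) = √(4705/32) = √9410/8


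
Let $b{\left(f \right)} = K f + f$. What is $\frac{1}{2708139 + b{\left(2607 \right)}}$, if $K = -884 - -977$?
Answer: $\frac{1}{2953197} \approx 3.3862 \cdot 10^{-7}$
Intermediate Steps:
$K = 93$ ($K = -884 + 977 = 93$)
$b{\left(f \right)} = 94 f$ ($b{\left(f \right)} = 93 f + f = 94 f$)
$\frac{1}{2708139 + b{\left(2607 \right)}} = \frac{1}{2708139 + 94 \cdot 2607} = \frac{1}{2708139 + 245058} = \frac{1}{2953197}$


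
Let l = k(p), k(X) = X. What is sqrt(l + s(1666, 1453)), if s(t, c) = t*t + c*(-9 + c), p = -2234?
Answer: sqrt(4871454) ≈ 2207.1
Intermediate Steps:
s(t, c) = t**2 + c*(-9 + c)
l = -2234
sqrt(l + s(1666, 1453)) = sqrt(-2234 + (1453**2 + 1666**2 - 9*1453)) = sqrt(-2234 + (2111209 + 2775556 - 13077)) = sqrt(-2234 + 4873688) = sqrt(4871454)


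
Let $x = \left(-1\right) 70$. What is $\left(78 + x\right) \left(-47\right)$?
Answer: $-376$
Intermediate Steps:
$x = -70$
$\left(78 + x\right) \left(-47\right) = \left(78 - 70\right) \left(-47\right) = 8 \left(-47\right) = -376$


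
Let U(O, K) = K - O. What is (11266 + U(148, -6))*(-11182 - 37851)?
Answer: -544854696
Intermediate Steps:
(11266 + U(148, -6))*(-11182 - 37851) = (11266 + (-6 - 1*148))*(-11182 - 37851) = (11266 + (-6 - 148))*(-49033) = (11266 - 154)*(-49033) = 11112*(-49033) = -544854696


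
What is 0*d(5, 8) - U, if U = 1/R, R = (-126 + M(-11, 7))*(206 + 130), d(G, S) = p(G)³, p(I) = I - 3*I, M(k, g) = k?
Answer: 1/46032 ≈ 2.1724e-5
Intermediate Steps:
p(I) = -2*I
d(G, S) = -8*G³ (d(G, S) = (-2*G)³ = -8*G³)
R = -46032 (R = (-126 - 11)*(206 + 130) = -137*336 = -46032)
U = -1/46032 (U = 1/(-46032) = -1/46032 ≈ -2.1724e-5)
0*d(5, 8) - U = 0*(-8*5³) - 1*(-1/46032) = 0*(-8*125) + 1/46032 = 0*(-1000) + 1/46032 = 0 + 1/46032 = 1/46032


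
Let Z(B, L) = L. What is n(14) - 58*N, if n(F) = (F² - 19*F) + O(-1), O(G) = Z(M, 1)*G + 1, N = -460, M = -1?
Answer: 26610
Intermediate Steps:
O(G) = 1 + G (O(G) = 1*G + 1 = G + 1 = 1 + G)
n(F) = F² - 19*F (n(F) = (F² - 19*F) + (1 - 1) = (F² - 19*F) + 0 = F² - 19*F)
n(14) - 58*N = 14*(-19 + 14) - 58*(-460) = 14*(-5) + 26680 = -70 + 26680 = 26610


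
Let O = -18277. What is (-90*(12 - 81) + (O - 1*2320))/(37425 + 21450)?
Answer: -14387/58875 ≈ -0.24437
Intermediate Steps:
(-90*(12 - 81) + (O - 1*2320))/(37425 + 21450) = (-90*(12 - 81) + (-18277 - 1*2320))/(37425 + 21450) = (-90*(-69) + (-18277 - 2320))/58875 = (6210 - 20597)*(1/58875) = -14387*1/58875 = -14387/58875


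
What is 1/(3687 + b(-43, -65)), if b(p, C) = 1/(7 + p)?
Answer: 36/132731 ≈ 0.00027123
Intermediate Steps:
1/(3687 + b(-43, -65)) = 1/(3687 + 1/(7 - 43)) = 1/(3687 + 1/(-36)) = 1/(3687 - 1/36) = 1/(132731/36) = 36/132731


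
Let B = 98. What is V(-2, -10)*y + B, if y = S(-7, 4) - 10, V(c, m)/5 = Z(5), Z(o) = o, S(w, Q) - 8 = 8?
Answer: 248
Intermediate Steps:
S(w, Q) = 16 (S(w, Q) = 8 + 8 = 16)
V(c, m) = 25 (V(c, m) = 5*5 = 25)
y = 6 (y = 16 - 10 = 6)
V(-2, -10)*y + B = 25*6 + 98 = 150 + 98 = 248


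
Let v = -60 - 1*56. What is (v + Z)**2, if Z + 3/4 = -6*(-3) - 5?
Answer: 172225/16 ≈ 10764.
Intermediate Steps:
v = -116 (v = -60 - 56 = -116)
Z = 49/4 (Z = -3/4 + (-6*(-3) - 5) = -3/4 + (18 - 5) = -3/4 + 13 = 49/4 ≈ 12.250)
(v + Z)**2 = (-116 + 49/4)**2 = (-415/4)**2 = 172225/16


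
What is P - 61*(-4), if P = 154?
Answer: 398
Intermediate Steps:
P - 61*(-4) = 154 - 61*(-4) = 154 + 244 = 398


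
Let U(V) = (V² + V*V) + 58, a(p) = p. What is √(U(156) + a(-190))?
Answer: 2*√12135 ≈ 220.32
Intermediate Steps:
U(V) = 58 + 2*V² (U(V) = (V² + V²) + 58 = 2*V² + 58 = 58 + 2*V²)
√(U(156) + a(-190)) = √((58 + 2*156²) - 190) = √((58 + 2*24336) - 190) = √((58 + 48672) - 190) = √(48730 - 190) = √48540 = 2*√12135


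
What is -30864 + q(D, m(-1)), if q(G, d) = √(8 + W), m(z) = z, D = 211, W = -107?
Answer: -30864 + 3*I*√11 ≈ -30864.0 + 9.9499*I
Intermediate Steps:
q(G, d) = 3*I*√11 (q(G, d) = √(8 - 107) = √(-99) = 3*I*√11)
-30864 + q(D, m(-1)) = -30864 + 3*I*√11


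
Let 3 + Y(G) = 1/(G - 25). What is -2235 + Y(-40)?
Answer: -145471/65 ≈ -2238.0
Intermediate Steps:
Y(G) = -3 + 1/(-25 + G) (Y(G) = -3 + 1/(G - 25) = -3 + 1/(-25 + G))
-2235 + Y(-40) = -2235 + (76 - 3*(-40))/(-25 - 40) = -2235 + (76 + 120)/(-65) = -2235 - 1/65*196 = -2235 - 196/65 = -145471/65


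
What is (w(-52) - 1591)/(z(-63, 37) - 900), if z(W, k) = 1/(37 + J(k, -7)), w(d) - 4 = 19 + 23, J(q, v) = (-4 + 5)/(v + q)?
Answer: 114433/66658 ≈ 1.7167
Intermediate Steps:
J(q, v) = 1/(q + v)
w(d) = 46 (w(d) = 4 + (19 + 23) = 4 + 42 = 46)
z(W, k) = 1/(37 + 1/(-7 + k)) (z(W, k) = 1/(37 + 1/(k - 7)) = 1/(37 + 1/(-7 + k)))
(w(-52) - 1591)/(z(-63, 37) - 900) = (46 - 1591)/((-7 + 37)/(-258 + 37*37) - 900) = -1545/(30/(-258 + 1369) - 900) = -1545/(30/1111 - 900) = -1545/(-999870/1111) = -1545*(-1111/999870) = 114433/66658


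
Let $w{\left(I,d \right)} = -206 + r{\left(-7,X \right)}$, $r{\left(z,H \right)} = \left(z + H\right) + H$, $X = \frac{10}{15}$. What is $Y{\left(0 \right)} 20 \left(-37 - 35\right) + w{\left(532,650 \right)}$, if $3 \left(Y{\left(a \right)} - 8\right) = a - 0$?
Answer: $- \frac{35195}{3} \approx -11732.0$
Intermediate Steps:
$X = \frac{2}{3}$ ($X = 10 \cdot \frac{1}{15} = \frac{2}{3} \approx 0.66667$)
$Y{\left(a \right)} = 8 + \frac{a}{3}$ ($Y{\left(a \right)} = 8 + \frac{a - 0}{3} = 8 + \frac{a + 0}{3} = 8 + \frac{a}{3}$)
$r{\left(z,H \right)} = z + 2 H$ ($r{\left(z,H \right)} = \left(H + z\right) + H = z + 2 H$)
$w{\left(I,d \right)} = - \frac{635}{3}$ ($w{\left(I,d \right)} = -206 + \left(-7 + 2 \cdot \frac{2}{3}\right) = -206 + \left(-7 + \frac{4}{3}\right) = -206 - \frac{17}{3} = - \frac{635}{3}$)
$Y{\left(0 \right)} 20 \left(-37 - 35\right) + w{\left(532,650 \right)} = \left(8 + \frac{1}{3} \cdot 0\right) 20 \left(-37 - 35\right) - \frac{635}{3} = \left(8 + 0\right) 20 \left(-72\right) - \frac{635}{3} = 8 \left(-1440\right) - \frac{635}{3} = -11520 - \frac{635}{3} = - \frac{35195}{3}$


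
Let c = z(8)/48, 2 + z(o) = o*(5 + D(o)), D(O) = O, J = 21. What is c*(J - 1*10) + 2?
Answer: 203/8 ≈ 25.375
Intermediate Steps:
z(o) = -2 + o*(5 + o)
c = 17/8 (c = (-2 + 8² + 5*8)/48 = (-2 + 64 + 40)*(1/48) = 102*(1/48) = 17/8 ≈ 2.1250)
c*(J - 1*10) + 2 = 17*(21 - 1*10)/8 + 2 = 17*(21 - 10)/8 + 2 = (17/8)*11 + 2 = 187/8 + 2 = 203/8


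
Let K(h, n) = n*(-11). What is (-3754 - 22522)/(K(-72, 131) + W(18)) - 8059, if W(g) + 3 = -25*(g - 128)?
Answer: -5275665/653 ≈ -8079.1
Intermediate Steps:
W(g) = 3197 - 25*g (W(g) = -3 - 25*(g - 128) = -3 - 25*(-128 + g) = -3 + (3200 - 25*g) = 3197 - 25*g)
K(h, n) = -11*n
(-3754 - 22522)/(K(-72, 131) + W(18)) - 8059 = (-3754 - 22522)/(-11*131 + (3197 - 25*18)) - 8059 = -26276/(-1441 + (3197 - 450)) - 8059 = -26276/(-1441 + 2747) - 8059 = -26276/1306 - 8059 = -26276*1/1306 - 8059 = -13138/653 - 8059 = -5275665/653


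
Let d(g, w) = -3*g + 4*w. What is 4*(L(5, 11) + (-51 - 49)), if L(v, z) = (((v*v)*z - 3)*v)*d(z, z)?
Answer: 59440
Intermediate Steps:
L(v, z) = v*z*(-3 + z*v**2) (L(v, z) = (((v*v)*z - 3)*v)*(-3*z + 4*z) = ((v**2*z - 3)*v)*z = ((z*v**2 - 3)*v)*z = ((-3 + z*v**2)*v)*z = (v*(-3 + z*v**2))*z = v*z*(-3 + z*v**2))
4*(L(5, 11) + (-51 - 49)) = 4*(5*11*(-3 + 11*5**2) + (-51 - 49)) = 4*(5*11*(-3 + 11*25) - 100) = 4*(5*11*(-3 + 275) - 100) = 4*(5*11*272 - 100) = 4*(14960 - 100) = 4*14860 = 59440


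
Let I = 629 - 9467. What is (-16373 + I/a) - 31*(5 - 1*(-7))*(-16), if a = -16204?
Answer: -84426523/8102 ≈ -10420.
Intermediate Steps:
I = -8838
(-16373 + I/a) - 31*(5 - 1*(-7))*(-16) = (-16373 - 8838/(-16204)) - 31*(5 - 1*(-7))*(-16) = (-16373 - 8838*(-1/16204)) - 31*(5 + 7)*(-16) = (-16373 + 4419/8102) - 31*12*(-16) = -132649627/8102 - 372*(-16) = -132649627/8102 + 5952 = -84426523/8102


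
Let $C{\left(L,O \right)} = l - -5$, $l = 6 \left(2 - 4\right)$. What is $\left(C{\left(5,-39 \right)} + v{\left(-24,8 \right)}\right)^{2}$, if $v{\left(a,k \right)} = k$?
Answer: $1$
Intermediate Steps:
$l = -12$ ($l = 6 \left(-2\right) = -12$)
$C{\left(L,O \right)} = -7$ ($C{\left(L,O \right)} = -12 - -5 = -12 + 5 = -7$)
$\left(C{\left(5,-39 \right)} + v{\left(-24,8 \right)}\right)^{2} = \left(-7 + 8\right)^{2} = 1^{2} = 1$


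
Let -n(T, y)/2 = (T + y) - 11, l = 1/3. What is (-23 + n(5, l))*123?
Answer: -1435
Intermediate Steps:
l = ⅓ ≈ 0.33333
n(T, y) = 22 - 2*T - 2*y (n(T, y) = -2*((T + y) - 11) = -2*(-11 + T + y) = 22 - 2*T - 2*y)
(-23 + n(5, l))*123 = (-23 + (22 - 2*5 - 2*⅓))*123 = (-23 + (22 - 10 - ⅔))*123 = (-23 + 34/3)*123 = -35/3*123 = -1435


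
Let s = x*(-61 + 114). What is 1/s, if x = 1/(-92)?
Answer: -92/53 ≈ -1.7358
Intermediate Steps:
x = -1/92 ≈ -0.010870
s = -53/92 (s = -(-61 + 114)/92 = -1/92*53 = -53/92 ≈ -0.57609)
1/s = 1/(-53/92) = -92/53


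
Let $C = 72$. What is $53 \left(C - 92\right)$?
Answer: $-1060$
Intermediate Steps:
$53 \left(C - 92\right) = 53 \left(72 - 92\right) = 53 \left(-20\right) = -1060$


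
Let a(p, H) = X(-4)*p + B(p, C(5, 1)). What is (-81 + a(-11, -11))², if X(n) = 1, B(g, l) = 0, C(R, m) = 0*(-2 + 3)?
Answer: 8464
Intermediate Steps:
C(R, m) = 0 (C(R, m) = 0*1 = 0)
a(p, H) = p (a(p, H) = 1*p + 0 = p + 0 = p)
(-81 + a(-11, -11))² = (-81 - 11)² = (-92)² = 8464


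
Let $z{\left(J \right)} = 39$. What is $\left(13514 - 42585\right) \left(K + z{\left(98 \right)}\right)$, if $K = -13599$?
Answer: $394202760$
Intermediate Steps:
$\left(13514 - 42585\right) \left(K + z{\left(98 \right)}\right) = \left(13514 - 42585\right) \left(-13599 + 39\right) = \left(-29071\right) \left(-13560\right) = 394202760$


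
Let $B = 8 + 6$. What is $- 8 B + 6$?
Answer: $-106$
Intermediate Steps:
$B = 14$
$- 8 B + 6 = \left(-8\right) 14 + 6 = -112 + 6 = -106$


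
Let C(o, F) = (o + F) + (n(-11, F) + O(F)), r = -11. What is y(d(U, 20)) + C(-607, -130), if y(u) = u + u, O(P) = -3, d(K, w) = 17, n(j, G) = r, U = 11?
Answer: -717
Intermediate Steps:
n(j, G) = -11
C(o, F) = -14 + F + o (C(o, F) = (o + F) + (-11 - 3) = (F + o) - 14 = -14 + F + o)
y(u) = 2*u
y(d(U, 20)) + C(-607, -130) = 2*17 + (-14 - 130 - 607) = 34 - 751 = -717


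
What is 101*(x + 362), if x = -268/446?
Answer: 8139792/223 ≈ 36501.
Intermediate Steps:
x = -134/223 (x = -268*1/446 = -134/223 ≈ -0.60090)
101*(x + 362) = 101*(-134/223 + 362) = 101*(80592/223) = 8139792/223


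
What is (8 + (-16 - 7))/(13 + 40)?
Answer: -15/53 ≈ -0.28302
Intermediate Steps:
(8 + (-16 - 7))/(13 + 40) = (8 - 23)/53 = -15*1/53 = -15/53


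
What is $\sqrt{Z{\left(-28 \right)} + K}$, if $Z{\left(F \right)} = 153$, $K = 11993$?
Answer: $\sqrt{12146} \approx 110.21$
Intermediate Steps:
$\sqrt{Z{\left(-28 \right)} + K} = \sqrt{153 + 11993} = \sqrt{12146}$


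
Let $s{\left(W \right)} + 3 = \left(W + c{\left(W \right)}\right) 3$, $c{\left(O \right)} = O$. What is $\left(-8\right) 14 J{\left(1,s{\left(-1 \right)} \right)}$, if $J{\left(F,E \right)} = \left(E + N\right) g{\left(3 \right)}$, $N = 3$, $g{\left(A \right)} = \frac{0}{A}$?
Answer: $0$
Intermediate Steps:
$g{\left(A \right)} = 0$
$s{\left(W \right)} = -3 + 6 W$ ($s{\left(W \right)} = -3 + \left(W + W\right) 3 = -3 + 2 W 3 = -3 + 6 W$)
$J{\left(F,E \right)} = 0$ ($J{\left(F,E \right)} = \left(E + 3\right) 0 = \left(3 + E\right) 0 = 0$)
$\left(-8\right) 14 J{\left(1,s{\left(-1 \right)} \right)} = \left(-8\right) 14 \cdot 0 = \left(-112\right) 0 = 0$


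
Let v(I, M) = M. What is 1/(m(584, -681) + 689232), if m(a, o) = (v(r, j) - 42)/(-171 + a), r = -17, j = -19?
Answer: 413/284652755 ≈ 1.4509e-6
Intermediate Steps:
m(a, o) = -61/(-171 + a) (m(a, o) = (-19 - 42)/(-171 + a) = -61/(-171 + a))
1/(m(584, -681) + 689232) = 1/(-61/(-171 + 584) + 689232) = 1/(-61/413 + 689232) = 1/(284652755/413) = 413/284652755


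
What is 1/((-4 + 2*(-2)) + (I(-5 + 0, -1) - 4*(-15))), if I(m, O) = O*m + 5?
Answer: 1/62 ≈ 0.016129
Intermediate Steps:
I(m, O) = 5 + O*m
1/((-4 + 2*(-2)) + (I(-5 + 0, -1) - 4*(-15))) = 1/((-4 + 2*(-2)) + ((5 - (-5 + 0)) - 4*(-15))) = 1/((-4 - 4) + ((5 - 1*(-5)) + 60)) = 1/(-8 + ((5 + 5) + 60)) = 1/(-8 + (10 + 60)) = 1/(-8 + 70) = 1/62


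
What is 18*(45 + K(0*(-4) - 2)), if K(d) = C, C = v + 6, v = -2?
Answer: 882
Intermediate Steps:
C = 4 (C = -2 + 6 = 4)
K(d) = 4
18*(45 + K(0*(-4) - 2)) = 18*(45 + 4) = 18*49 = 882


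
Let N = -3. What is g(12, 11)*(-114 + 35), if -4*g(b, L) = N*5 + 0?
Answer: -1185/4 ≈ -296.25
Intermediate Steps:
g(b, L) = 15/4 (g(b, L) = -(-3*5 + 0)/4 = -(-15 + 0)/4 = -¼*(-15) = 15/4)
g(12, 11)*(-114 + 35) = 15*(-114 + 35)/4 = (15/4)*(-79) = -1185/4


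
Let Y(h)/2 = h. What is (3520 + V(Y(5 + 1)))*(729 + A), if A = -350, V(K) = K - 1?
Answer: 1338249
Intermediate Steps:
Y(h) = 2*h
V(K) = -1 + K
(3520 + V(Y(5 + 1)))*(729 + A) = (3520 + (-1 + 2*(5 + 1)))*(729 - 350) = (3520 + (-1 + 2*6))*379 = (3520 + (-1 + 12))*379 = (3520 + 11)*379 = 3531*379 = 1338249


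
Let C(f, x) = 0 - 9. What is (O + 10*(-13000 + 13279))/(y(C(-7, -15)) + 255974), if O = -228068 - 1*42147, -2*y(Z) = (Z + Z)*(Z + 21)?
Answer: -14075/13478 ≈ -1.0443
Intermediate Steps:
C(f, x) = -9
y(Z) = -Z*(21 + Z) (y(Z) = -(Z + Z)*(Z + 21)/2 = -2*Z*(21 + Z)/2 = -Z*(21 + Z))
O = -270215 (O = -228068 - 42147 = -270215)
(O + 10*(-13000 + 13279))/(y(C(-7, -15)) + 255974) = (-270215 + 10*(-13000 + 13279))/(-1*(-9)*(21 - 9) + 255974) = (-270215 + 10*279)/(-1*(-9)*12 + 255974) = (-270215 + 2790)/(108 + 255974) = -267425/256082 = -267425*1/256082 = -14075/13478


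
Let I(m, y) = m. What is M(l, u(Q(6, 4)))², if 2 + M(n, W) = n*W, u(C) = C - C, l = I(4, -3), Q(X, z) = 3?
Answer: 4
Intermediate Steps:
l = 4
u(C) = 0
M(n, W) = -2 + W*n (M(n, W) = -2 + n*W = -2 + W*n)
M(l, u(Q(6, 4)))² = (-2 + 0*4)² = (-2 + 0)² = (-2)² = 4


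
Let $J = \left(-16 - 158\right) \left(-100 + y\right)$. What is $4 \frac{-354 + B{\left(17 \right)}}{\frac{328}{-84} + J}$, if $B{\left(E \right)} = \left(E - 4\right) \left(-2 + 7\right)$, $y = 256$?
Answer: $\frac{12138}{285053} \approx 0.042582$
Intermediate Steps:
$B{\left(E \right)} = -20 + 5 E$ ($B{\left(E \right)} = \left(-4 + E\right) 5 = -20 + 5 E$)
$J = -27144$ ($J = \left(-16 - 158\right) \left(-100 + 256\right) = \left(-174\right) 156 = -27144$)
$4 \frac{-354 + B{\left(17 \right)}}{\frac{328}{-84} + J} = 4 \frac{-354 + \left(-20 + 5 \cdot 17\right)}{\frac{328}{-84} - 27144} = 4 \frac{-354 + \left(-20 + 85\right)}{328 \left(- \frac{1}{84}\right) - 27144} = 4 \frac{-354 + 65}{- \frac{82}{21} - 27144} = 4 \left(- \frac{289}{- \frac{570106}{21}}\right) = 4 \left(\left(-289\right) \left(- \frac{21}{570106}\right)\right) = 4 \cdot \frac{6069}{570106} = \frac{12138}{285053}$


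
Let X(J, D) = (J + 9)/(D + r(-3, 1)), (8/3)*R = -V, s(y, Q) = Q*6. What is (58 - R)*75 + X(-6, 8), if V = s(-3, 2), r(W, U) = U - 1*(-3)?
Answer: 18751/4 ≈ 4687.8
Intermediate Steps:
r(W, U) = 3 + U (r(W, U) = U + 3 = 3 + U)
s(y, Q) = 6*Q
V = 12 (V = 6*2 = 12)
R = -9/2 (R = 3*(-1*12)/8 = (3/8)*(-12) = -9/2 ≈ -4.5000)
X(J, D) = (9 + J)/(4 + D) (X(J, D) = (J + 9)/(D + (3 + 1)) = (9 + J)/(D + 4) = (9 + J)/(4 + D))
(58 - R)*75 + X(-6, 8) = (58 - 1*(-9/2))*75 + (9 - 6)/(4 + 8) = (58 + 9/2)*75 + 3/12 = (125/2)*75 + (1/12)*3 = 9375/2 + ¼ = 18751/4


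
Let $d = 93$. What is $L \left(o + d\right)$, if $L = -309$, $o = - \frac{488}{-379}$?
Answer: $- \frac{11042115}{379} \approx -29135.0$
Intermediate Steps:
$o = \frac{488}{379}$ ($o = \left(-488\right) \left(- \frac{1}{379}\right) = \frac{488}{379} \approx 1.2876$)
$L \left(o + d\right) = - 309 \left(\frac{488}{379} + 93\right) = \left(-309\right) \frac{35735}{379} = - \frac{11042115}{379}$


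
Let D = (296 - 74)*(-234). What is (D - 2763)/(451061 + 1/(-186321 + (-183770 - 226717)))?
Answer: -32651962488/269196813287 ≈ -0.12129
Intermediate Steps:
D = -51948 (D = 222*(-234) = -51948)
(D - 2763)/(451061 + 1/(-186321 + (-183770 - 226717))) = (-51948 - 2763)/(451061 + 1/(-186321 + (-183770 - 226717))) = -54711/(451061 + 1/(-186321 - 410487)) = -54711/(451061 + 1/(-596808)) = -54711/(451061 - 1/596808) = -54711/269196813287/596808 = -54711*596808/269196813287 = -32651962488/269196813287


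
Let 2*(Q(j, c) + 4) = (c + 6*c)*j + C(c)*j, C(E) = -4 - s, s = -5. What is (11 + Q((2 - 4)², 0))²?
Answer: 81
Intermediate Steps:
C(E) = 1 (C(E) = -4 - 1*(-5) = -4 + 5 = 1)
Q(j, c) = -4 + j/2 + 7*c*j/2 (Q(j, c) = -4 + ((c + 6*c)*j + 1*j)/2 = -4 + ((7*c)*j + j)/2 = -4 + (7*c*j + j)/2 = -4 + (j + 7*c*j)/2 = -4 + (j/2 + 7*c*j/2) = -4 + j/2 + 7*c*j/2)
(11 + Q((2 - 4)², 0))² = (11 + (-4 + (2 - 4)²/2 + (7/2)*0*(2 - 4)²))² = (11 + (-4 + (½)*(-2)² + (7/2)*0*(-2)²))² = (11 + (-4 + (½)*4 + (7/2)*0*4))² = (11 + (-4 + 2 + 0))² = (11 - 2)² = 9² = 81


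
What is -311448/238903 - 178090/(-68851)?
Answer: 21102729022/16448710453 ≈ 1.2829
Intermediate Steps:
-311448/238903 - 178090/(-68851) = -311448*1/238903 - 178090*(-1/68851) = -311448/238903 + 178090/68851 = 21102729022/16448710453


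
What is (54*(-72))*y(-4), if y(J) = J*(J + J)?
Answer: -124416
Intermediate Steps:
y(J) = 2*J**2 (y(J) = J*(2*J) = 2*J**2)
(54*(-72))*y(-4) = (54*(-72))*(2*(-4)**2) = -7776*16 = -3888*32 = -124416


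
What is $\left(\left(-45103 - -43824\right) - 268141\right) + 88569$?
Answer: $-180851$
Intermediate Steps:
$\left(\left(-45103 - -43824\right) - 268141\right) + 88569 = \left(\left(-45103 + 43824\right) - 268141\right) + 88569 = \left(-1279 - 268141\right) + 88569 = -269420 + 88569 = -180851$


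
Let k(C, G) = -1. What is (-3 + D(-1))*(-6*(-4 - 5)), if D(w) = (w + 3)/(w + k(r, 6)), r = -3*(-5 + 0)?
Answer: -216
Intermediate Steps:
r = 15 (r = -3*(-5) = 15)
D(w) = (3 + w)/(-1 + w) (D(w) = (w + 3)/(w - 1) = (3 + w)/(-1 + w))
(-3 + D(-1))*(-6*(-4 - 5)) = (-3 + (3 - 1)/(-1 - 1))*(-6*(-4 - 5)) = (-3 + 2/(-2))*(-6*(-9)) = (-3 - ½*2)*54 = (-3 - 1)*54 = -4*54 = -216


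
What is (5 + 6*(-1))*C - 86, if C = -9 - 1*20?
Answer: -57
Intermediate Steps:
C = -29 (C = -9 - 20 = -29)
(5 + 6*(-1))*C - 86 = (5 + 6*(-1))*(-29) - 86 = (5 - 6)*(-29) - 86 = -1*(-29) - 86 = 29 - 86 = -57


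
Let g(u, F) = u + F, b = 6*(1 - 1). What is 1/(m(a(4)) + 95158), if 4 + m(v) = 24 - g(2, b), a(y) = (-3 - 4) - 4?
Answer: 1/95176 ≈ 1.0507e-5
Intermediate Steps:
b = 0 (b = 6*0 = 0)
a(y) = -11 (a(y) = -7 - 4 = -11)
g(u, F) = F + u
m(v) = 18 (m(v) = -4 + (24 - (0 + 2)) = -4 + (24 - 1*2) = -4 + (24 - 2) = -4 + 22 = 18)
1/(m(a(4)) + 95158) = 1/(18 + 95158) = 1/95176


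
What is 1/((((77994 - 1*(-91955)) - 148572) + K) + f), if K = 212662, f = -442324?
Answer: -1/208285 ≈ -4.8011e-6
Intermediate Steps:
1/((((77994 - 1*(-91955)) - 148572) + K) + f) = 1/((((77994 - 1*(-91955)) - 148572) + 212662) - 442324) = 1/((((77994 + 91955) - 148572) + 212662) - 442324) = 1/(((169949 - 148572) + 212662) - 442324) = 1/((21377 + 212662) - 442324) = 1/(234039 - 442324) = 1/(-208285) = -1/208285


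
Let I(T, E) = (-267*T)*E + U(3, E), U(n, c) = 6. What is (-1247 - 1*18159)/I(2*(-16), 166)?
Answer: -9703/709155 ≈ -0.013682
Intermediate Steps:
I(T, E) = 6 - 267*E*T (I(T, E) = (-267*T)*E + 6 = -267*E*T + 6 = 6 - 267*E*T)
(-1247 - 1*18159)/I(2*(-16), 166) = (-1247 - 1*18159)/(6 - 267*166*2*(-16)) = (-1247 - 18159)/(6 - 267*166*(-32)) = -19406/(6 + 1418304) = -19406/1418310 = -19406*1/1418310 = -9703/709155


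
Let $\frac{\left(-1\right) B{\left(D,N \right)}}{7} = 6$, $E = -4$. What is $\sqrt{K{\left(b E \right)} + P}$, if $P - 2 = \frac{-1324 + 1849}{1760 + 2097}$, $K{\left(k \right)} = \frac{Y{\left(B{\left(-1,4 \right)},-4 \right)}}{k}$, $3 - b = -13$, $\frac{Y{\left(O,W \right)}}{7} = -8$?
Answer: $\frac{\sqrt{14626846}}{2204} \approx 1.7353$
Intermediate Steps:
$B{\left(D,N \right)} = -42$ ($B{\left(D,N \right)} = \left(-7\right) 6 = -42$)
$Y{\left(O,W \right)} = -56$ ($Y{\left(O,W \right)} = 7 \left(-8\right) = -56$)
$b = 16$ ($b = 3 - -13 = 3 + 13 = 16$)
$K{\left(k \right)} = - \frac{56}{k}$
$P = \frac{1177}{551}$ ($P = 2 + \frac{-1324 + 1849}{1760 + 2097} = 2 + \frac{525}{3857} = 2 + 525 \cdot \frac{1}{3857} = 2 + \frac{75}{551} = \frac{1177}{551} \approx 2.1361$)
$\sqrt{K{\left(b E \right)} + P} = \sqrt{- \frac{56}{16 \left(-4\right)} + \frac{1177}{551}} = \sqrt{- \frac{56}{-64} + \frac{1177}{551}} = \sqrt{\left(-56\right) \left(- \frac{1}{64}\right) + \frac{1177}{551}} = \sqrt{\frac{7}{8} + \frac{1177}{551}} = \sqrt{\frac{13273}{4408}} = \frac{\sqrt{14626846}}{2204}$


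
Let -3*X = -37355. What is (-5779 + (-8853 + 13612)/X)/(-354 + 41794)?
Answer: -53965067/386997800 ≈ -0.13945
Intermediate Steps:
X = 37355/3 (X = -⅓*(-37355) = 37355/3 ≈ 12452.)
(-5779 + (-8853 + 13612)/X)/(-354 + 41794) = (-5779 + (-8853 + 13612)/(37355/3))/(-354 + 41794) = (-5779 + 4759*(3/37355))/41440 = (-5779 + 14277/37355)*(1/41440) = -215860268/37355*1/41440 = -53965067/386997800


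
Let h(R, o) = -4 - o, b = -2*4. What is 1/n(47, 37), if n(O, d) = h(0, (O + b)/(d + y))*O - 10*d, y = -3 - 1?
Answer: -11/6749 ≈ -0.0016299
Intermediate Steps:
y = -4
b = -8
n(O, d) = -10*d + O*(-4 - (-8 + O)/(-4 + d)) (n(O, d) = (-4 - (O - 8)/(d - 4))*O - 10*d = (-4 - (-8 + O)/(-4 + d))*O - 10*d = O*(-4 - (-8 + O)/(-4 + d)) - 10*d = -10*d + O*(-4 - (-8 + O)/(-4 + d)))
1/n(47, 37) = 1/((-1*47*(-24 + 47 + 4*37) - 10*37*(-4 + 37))/(-4 + 37)) = 1/((-1*47*(-24 + 47 + 148) - 10*37*33)/33) = 1/((-1*47*171 - 12210)/33) = 1/((-8037 - 12210)/33) = 1/((1/33)*(-20247)) = 1/(-6749/11) = -11/6749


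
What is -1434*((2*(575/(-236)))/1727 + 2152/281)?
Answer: -314322688149/28631933 ≈ -10978.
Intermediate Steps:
-1434*((2*(575/(-236)))/1727 + 2152/281) = -1434*((2*(575*(-1/236)))*(1/1727) + 2152*(1/281)) = -1434*((2*(-575/236))*(1/1727) + 2152/281) = -1434*(-575/118*1/1727 + 2152/281) = -1434*(-575/203786 + 2152/281) = -1434*438385897/57263866 = -314322688149/28631933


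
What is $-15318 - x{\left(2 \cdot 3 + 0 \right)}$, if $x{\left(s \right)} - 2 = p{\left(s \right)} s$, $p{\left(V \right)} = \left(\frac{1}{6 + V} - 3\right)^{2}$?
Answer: $- \frac{368905}{24} \approx -15371.0$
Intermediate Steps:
$p{\left(V \right)} = \left(-3 + \frac{1}{6 + V}\right)^{2}$
$x{\left(s \right)} = 2 + \frac{s \left(17 + 3 s\right)^{2}}{\left(6 + s\right)^{2}}$ ($x{\left(s \right)} = 2 + \frac{\left(17 + 3 s\right)^{2}}{\left(6 + s\right)^{2}} s = 2 + \frac{s \left(17 + 3 s\right)^{2}}{\left(6 + s\right)^{2}}$)
$-15318 - x{\left(2 \cdot 3 + 0 \right)} = -15318 - \left(2 + \frac{\left(2 \cdot 3 + 0\right) \left(17 + 3 \left(2 \cdot 3 + 0\right)\right)^{2}}{\left(6 + \left(2 \cdot 3 + 0\right)\right)^{2}}\right) = -15318 - \left(2 + \frac{\left(6 + 0\right) \left(17 + 3 \left(6 + 0\right)\right)^{2}}{\left(6 + \left(6 + 0\right)\right)^{2}}\right) = -15318 - \left(2 + \frac{6 \left(17 + 3 \cdot 6\right)^{2}}{\left(6 + 6\right)^{2}}\right) = -15318 - \left(2 + \frac{6 \left(17 + 18\right)^{2}}{144}\right) = -15318 - \left(2 + 6 \cdot \frac{1}{144} \cdot 35^{2}\right) = -15318 - \left(2 + 6 \cdot \frac{1}{144} \cdot 1225\right) = -15318 - \left(2 + \frac{1225}{24}\right) = -15318 - \frac{1273}{24} = - \frac{368905}{24}$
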